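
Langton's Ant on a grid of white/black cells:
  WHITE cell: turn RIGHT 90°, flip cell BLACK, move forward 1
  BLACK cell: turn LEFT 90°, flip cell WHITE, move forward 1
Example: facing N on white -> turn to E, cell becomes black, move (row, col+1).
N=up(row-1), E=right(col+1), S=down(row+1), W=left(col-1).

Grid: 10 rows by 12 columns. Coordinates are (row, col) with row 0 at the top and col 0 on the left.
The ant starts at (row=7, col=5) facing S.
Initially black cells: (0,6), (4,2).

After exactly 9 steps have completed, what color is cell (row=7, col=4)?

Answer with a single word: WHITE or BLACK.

Answer: BLACK

Derivation:
Step 1: on WHITE (7,5): turn R to W, flip to black, move to (7,4). |black|=3
Step 2: on WHITE (7,4): turn R to N, flip to black, move to (6,4). |black|=4
Step 3: on WHITE (6,4): turn R to E, flip to black, move to (6,5). |black|=5
Step 4: on WHITE (6,5): turn R to S, flip to black, move to (7,5). |black|=6
Step 5: on BLACK (7,5): turn L to E, flip to white, move to (7,6). |black|=5
Step 6: on WHITE (7,6): turn R to S, flip to black, move to (8,6). |black|=6
Step 7: on WHITE (8,6): turn R to W, flip to black, move to (8,5). |black|=7
Step 8: on WHITE (8,5): turn R to N, flip to black, move to (7,5). |black|=8
Step 9: on WHITE (7,5): turn R to E, flip to black, move to (7,6). |black|=9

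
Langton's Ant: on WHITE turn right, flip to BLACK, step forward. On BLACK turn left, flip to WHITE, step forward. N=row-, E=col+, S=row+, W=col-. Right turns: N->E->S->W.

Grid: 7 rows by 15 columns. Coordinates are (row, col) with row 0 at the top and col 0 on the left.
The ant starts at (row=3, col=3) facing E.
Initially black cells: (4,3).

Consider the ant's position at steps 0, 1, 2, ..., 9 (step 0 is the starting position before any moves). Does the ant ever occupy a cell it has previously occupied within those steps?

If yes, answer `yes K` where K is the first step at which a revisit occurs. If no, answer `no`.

Answer: yes 5

Derivation:
Step 1: on WHITE (3,3): turn R to S, flip to black, move to (4,3). |black|=2 — new cell
Step 2: on BLACK (4,3): turn L to E, flip to white, move to (4,4). |black|=1 — new cell
Step 3: on WHITE (4,4): turn R to S, flip to black, move to (5,4). |black|=2 — new cell
Step 4: on WHITE (5,4): turn R to W, flip to black, move to (5,3). |black|=3 — new cell
Step 5: on WHITE (5,3): turn R to N, flip to black, move to (4,3). |black|=4 — REVISIT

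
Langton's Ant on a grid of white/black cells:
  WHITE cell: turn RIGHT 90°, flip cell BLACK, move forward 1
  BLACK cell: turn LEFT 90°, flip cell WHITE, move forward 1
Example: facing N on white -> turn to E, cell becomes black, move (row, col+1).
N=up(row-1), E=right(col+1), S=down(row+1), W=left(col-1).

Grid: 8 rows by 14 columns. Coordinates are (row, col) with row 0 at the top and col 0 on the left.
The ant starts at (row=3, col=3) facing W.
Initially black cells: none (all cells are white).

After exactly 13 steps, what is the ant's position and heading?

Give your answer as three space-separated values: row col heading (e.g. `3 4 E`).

Answer: 4 3 N

Derivation:
Step 1: on WHITE (3,3): turn R to N, flip to black, move to (2,3). |black|=1
Step 2: on WHITE (2,3): turn R to E, flip to black, move to (2,4). |black|=2
Step 3: on WHITE (2,4): turn R to S, flip to black, move to (3,4). |black|=3
Step 4: on WHITE (3,4): turn R to W, flip to black, move to (3,3). |black|=4
Step 5: on BLACK (3,3): turn L to S, flip to white, move to (4,3). |black|=3
Step 6: on WHITE (4,3): turn R to W, flip to black, move to (4,2). |black|=4
Step 7: on WHITE (4,2): turn R to N, flip to black, move to (3,2). |black|=5
Step 8: on WHITE (3,2): turn R to E, flip to black, move to (3,3). |black|=6
Step 9: on WHITE (3,3): turn R to S, flip to black, move to (4,3). |black|=7
Step 10: on BLACK (4,3): turn L to E, flip to white, move to (4,4). |black|=6
Step 11: on WHITE (4,4): turn R to S, flip to black, move to (5,4). |black|=7
Step 12: on WHITE (5,4): turn R to W, flip to black, move to (5,3). |black|=8
Step 13: on WHITE (5,3): turn R to N, flip to black, move to (4,3). |black|=9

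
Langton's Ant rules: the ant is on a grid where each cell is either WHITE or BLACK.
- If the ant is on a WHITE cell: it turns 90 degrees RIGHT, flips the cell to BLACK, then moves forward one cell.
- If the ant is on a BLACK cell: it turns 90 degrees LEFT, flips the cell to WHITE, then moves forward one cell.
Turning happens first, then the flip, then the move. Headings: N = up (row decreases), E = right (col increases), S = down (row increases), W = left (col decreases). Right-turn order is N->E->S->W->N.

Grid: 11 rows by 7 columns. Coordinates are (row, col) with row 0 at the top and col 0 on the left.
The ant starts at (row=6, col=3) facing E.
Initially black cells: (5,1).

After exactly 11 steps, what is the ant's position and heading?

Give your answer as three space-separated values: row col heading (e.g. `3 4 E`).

Answer: 4 2 N

Derivation:
Step 1: on WHITE (6,3): turn R to S, flip to black, move to (7,3). |black|=2
Step 2: on WHITE (7,3): turn R to W, flip to black, move to (7,2). |black|=3
Step 3: on WHITE (7,2): turn R to N, flip to black, move to (6,2). |black|=4
Step 4: on WHITE (6,2): turn R to E, flip to black, move to (6,3). |black|=5
Step 5: on BLACK (6,3): turn L to N, flip to white, move to (5,3). |black|=4
Step 6: on WHITE (5,3): turn R to E, flip to black, move to (5,4). |black|=5
Step 7: on WHITE (5,4): turn R to S, flip to black, move to (6,4). |black|=6
Step 8: on WHITE (6,4): turn R to W, flip to black, move to (6,3). |black|=7
Step 9: on WHITE (6,3): turn R to N, flip to black, move to (5,3). |black|=8
Step 10: on BLACK (5,3): turn L to W, flip to white, move to (5,2). |black|=7
Step 11: on WHITE (5,2): turn R to N, flip to black, move to (4,2). |black|=8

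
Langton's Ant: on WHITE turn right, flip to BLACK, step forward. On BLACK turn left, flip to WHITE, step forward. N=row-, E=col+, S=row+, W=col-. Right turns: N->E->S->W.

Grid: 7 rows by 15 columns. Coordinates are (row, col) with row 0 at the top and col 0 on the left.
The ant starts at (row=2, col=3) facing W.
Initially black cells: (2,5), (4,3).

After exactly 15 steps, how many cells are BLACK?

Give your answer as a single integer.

Step 1: on WHITE (2,3): turn R to N, flip to black, move to (1,3). |black|=3
Step 2: on WHITE (1,3): turn R to E, flip to black, move to (1,4). |black|=4
Step 3: on WHITE (1,4): turn R to S, flip to black, move to (2,4). |black|=5
Step 4: on WHITE (2,4): turn R to W, flip to black, move to (2,3). |black|=6
Step 5: on BLACK (2,3): turn L to S, flip to white, move to (3,3). |black|=5
Step 6: on WHITE (3,3): turn R to W, flip to black, move to (3,2). |black|=6
Step 7: on WHITE (3,2): turn R to N, flip to black, move to (2,2). |black|=7
Step 8: on WHITE (2,2): turn R to E, flip to black, move to (2,3). |black|=8
Step 9: on WHITE (2,3): turn R to S, flip to black, move to (3,3). |black|=9
Step 10: on BLACK (3,3): turn L to E, flip to white, move to (3,4). |black|=8
Step 11: on WHITE (3,4): turn R to S, flip to black, move to (4,4). |black|=9
Step 12: on WHITE (4,4): turn R to W, flip to black, move to (4,3). |black|=10
Step 13: on BLACK (4,3): turn L to S, flip to white, move to (5,3). |black|=9
Step 14: on WHITE (5,3): turn R to W, flip to black, move to (5,2). |black|=10
Step 15: on WHITE (5,2): turn R to N, flip to black, move to (4,2). |black|=11

Answer: 11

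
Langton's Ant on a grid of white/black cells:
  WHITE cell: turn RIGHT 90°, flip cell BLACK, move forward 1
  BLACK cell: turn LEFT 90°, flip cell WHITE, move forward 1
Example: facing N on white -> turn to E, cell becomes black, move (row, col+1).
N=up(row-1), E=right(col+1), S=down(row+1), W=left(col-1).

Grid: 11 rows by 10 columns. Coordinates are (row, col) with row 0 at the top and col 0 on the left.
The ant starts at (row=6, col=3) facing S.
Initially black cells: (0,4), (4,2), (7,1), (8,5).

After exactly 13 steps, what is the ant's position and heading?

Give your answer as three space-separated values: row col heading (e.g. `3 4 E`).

Answer: 6 4 W

Derivation:
Step 1: on WHITE (6,3): turn R to W, flip to black, move to (6,2). |black|=5
Step 2: on WHITE (6,2): turn R to N, flip to black, move to (5,2). |black|=6
Step 3: on WHITE (5,2): turn R to E, flip to black, move to (5,3). |black|=7
Step 4: on WHITE (5,3): turn R to S, flip to black, move to (6,3). |black|=8
Step 5: on BLACK (6,3): turn L to E, flip to white, move to (6,4). |black|=7
Step 6: on WHITE (6,4): turn R to S, flip to black, move to (7,4). |black|=8
Step 7: on WHITE (7,4): turn R to W, flip to black, move to (7,3). |black|=9
Step 8: on WHITE (7,3): turn R to N, flip to black, move to (6,3). |black|=10
Step 9: on WHITE (6,3): turn R to E, flip to black, move to (6,4). |black|=11
Step 10: on BLACK (6,4): turn L to N, flip to white, move to (5,4). |black|=10
Step 11: on WHITE (5,4): turn R to E, flip to black, move to (5,5). |black|=11
Step 12: on WHITE (5,5): turn R to S, flip to black, move to (6,5). |black|=12
Step 13: on WHITE (6,5): turn R to W, flip to black, move to (6,4). |black|=13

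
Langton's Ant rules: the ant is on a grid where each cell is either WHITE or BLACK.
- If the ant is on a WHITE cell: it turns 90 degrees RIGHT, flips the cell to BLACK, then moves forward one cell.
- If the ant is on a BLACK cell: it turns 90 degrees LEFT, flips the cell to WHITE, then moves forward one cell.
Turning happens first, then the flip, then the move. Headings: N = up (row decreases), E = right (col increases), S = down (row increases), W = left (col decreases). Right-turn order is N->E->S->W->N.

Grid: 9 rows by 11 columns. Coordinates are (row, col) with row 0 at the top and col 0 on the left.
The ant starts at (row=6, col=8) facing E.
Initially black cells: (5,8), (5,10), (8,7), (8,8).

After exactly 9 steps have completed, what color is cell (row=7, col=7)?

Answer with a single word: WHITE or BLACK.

Step 1: on WHITE (6,8): turn R to S, flip to black, move to (7,8). |black|=5
Step 2: on WHITE (7,8): turn R to W, flip to black, move to (7,7). |black|=6
Step 3: on WHITE (7,7): turn R to N, flip to black, move to (6,7). |black|=7
Step 4: on WHITE (6,7): turn R to E, flip to black, move to (6,8). |black|=8
Step 5: on BLACK (6,8): turn L to N, flip to white, move to (5,8). |black|=7
Step 6: on BLACK (5,8): turn L to W, flip to white, move to (5,7). |black|=6
Step 7: on WHITE (5,7): turn R to N, flip to black, move to (4,7). |black|=7
Step 8: on WHITE (4,7): turn R to E, flip to black, move to (4,8). |black|=8
Step 9: on WHITE (4,8): turn R to S, flip to black, move to (5,8). |black|=9

Answer: BLACK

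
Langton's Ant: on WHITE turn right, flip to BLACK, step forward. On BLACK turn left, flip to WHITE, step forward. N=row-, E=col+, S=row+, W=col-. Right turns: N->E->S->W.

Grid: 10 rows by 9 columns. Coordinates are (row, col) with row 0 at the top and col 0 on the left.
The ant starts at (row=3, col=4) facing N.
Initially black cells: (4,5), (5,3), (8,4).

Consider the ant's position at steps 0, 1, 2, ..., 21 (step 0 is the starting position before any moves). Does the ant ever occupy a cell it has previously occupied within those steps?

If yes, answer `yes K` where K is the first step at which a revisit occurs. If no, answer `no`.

Step 1: on WHITE (3,4): turn R to E, flip to black, move to (3,5). |black|=4 — new cell
Step 2: on WHITE (3,5): turn R to S, flip to black, move to (4,5). |black|=5 — new cell
Step 3: on BLACK (4,5): turn L to E, flip to white, move to (4,6). |black|=4 — new cell
Step 4: on WHITE (4,6): turn R to S, flip to black, move to (5,6). |black|=5 — new cell
Step 5: on WHITE (5,6): turn R to W, flip to black, move to (5,5). |black|=6 — new cell
Step 6: on WHITE (5,5): turn R to N, flip to black, move to (4,5). |black|=7 — REVISIT

Answer: yes 6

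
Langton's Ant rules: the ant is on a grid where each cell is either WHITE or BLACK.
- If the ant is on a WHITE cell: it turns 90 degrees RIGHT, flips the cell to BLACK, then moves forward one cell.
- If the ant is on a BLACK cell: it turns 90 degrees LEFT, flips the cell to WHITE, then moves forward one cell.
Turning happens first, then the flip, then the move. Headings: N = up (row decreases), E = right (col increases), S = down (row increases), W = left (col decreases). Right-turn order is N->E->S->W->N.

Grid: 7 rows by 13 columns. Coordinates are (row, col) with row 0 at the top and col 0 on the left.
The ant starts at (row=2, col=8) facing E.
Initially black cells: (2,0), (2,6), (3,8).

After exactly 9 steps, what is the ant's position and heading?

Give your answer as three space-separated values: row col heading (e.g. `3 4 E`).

Answer: 3 10 S

Derivation:
Step 1: on WHITE (2,8): turn R to S, flip to black, move to (3,8). |black|=4
Step 2: on BLACK (3,8): turn L to E, flip to white, move to (3,9). |black|=3
Step 3: on WHITE (3,9): turn R to S, flip to black, move to (4,9). |black|=4
Step 4: on WHITE (4,9): turn R to W, flip to black, move to (4,8). |black|=5
Step 5: on WHITE (4,8): turn R to N, flip to black, move to (3,8). |black|=6
Step 6: on WHITE (3,8): turn R to E, flip to black, move to (3,9). |black|=7
Step 7: on BLACK (3,9): turn L to N, flip to white, move to (2,9). |black|=6
Step 8: on WHITE (2,9): turn R to E, flip to black, move to (2,10). |black|=7
Step 9: on WHITE (2,10): turn R to S, flip to black, move to (3,10). |black|=8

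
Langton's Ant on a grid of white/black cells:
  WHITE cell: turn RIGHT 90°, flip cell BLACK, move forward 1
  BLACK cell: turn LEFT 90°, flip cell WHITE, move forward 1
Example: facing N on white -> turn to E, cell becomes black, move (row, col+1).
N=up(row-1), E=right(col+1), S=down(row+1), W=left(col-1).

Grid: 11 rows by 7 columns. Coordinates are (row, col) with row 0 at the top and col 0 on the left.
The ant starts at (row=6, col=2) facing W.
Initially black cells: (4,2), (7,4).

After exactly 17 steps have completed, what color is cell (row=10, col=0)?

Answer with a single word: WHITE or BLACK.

Step 1: on WHITE (6,2): turn R to N, flip to black, move to (5,2). |black|=3
Step 2: on WHITE (5,2): turn R to E, flip to black, move to (5,3). |black|=4
Step 3: on WHITE (5,3): turn R to S, flip to black, move to (6,3). |black|=5
Step 4: on WHITE (6,3): turn R to W, flip to black, move to (6,2). |black|=6
Step 5: on BLACK (6,2): turn L to S, flip to white, move to (7,2). |black|=5
Step 6: on WHITE (7,2): turn R to W, flip to black, move to (7,1). |black|=6
Step 7: on WHITE (7,1): turn R to N, flip to black, move to (6,1). |black|=7
Step 8: on WHITE (6,1): turn R to E, flip to black, move to (6,2). |black|=8
Step 9: on WHITE (6,2): turn R to S, flip to black, move to (7,2). |black|=9
Step 10: on BLACK (7,2): turn L to E, flip to white, move to (7,3). |black|=8
Step 11: on WHITE (7,3): turn R to S, flip to black, move to (8,3). |black|=9
Step 12: on WHITE (8,3): turn R to W, flip to black, move to (8,2). |black|=10
Step 13: on WHITE (8,2): turn R to N, flip to black, move to (7,2). |black|=11
Step 14: on WHITE (7,2): turn R to E, flip to black, move to (7,3). |black|=12
Step 15: on BLACK (7,3): turn L to N, flip to white, move to (6,3). |black|=11
Step 16: on BLACK (6,3): turn L to W, flip to white, move to (6,2). |black|=10
Step 17: on BLACK (6,2): turn L to S, flip to white, move to (7,2). |black|=9

Answer: WHITE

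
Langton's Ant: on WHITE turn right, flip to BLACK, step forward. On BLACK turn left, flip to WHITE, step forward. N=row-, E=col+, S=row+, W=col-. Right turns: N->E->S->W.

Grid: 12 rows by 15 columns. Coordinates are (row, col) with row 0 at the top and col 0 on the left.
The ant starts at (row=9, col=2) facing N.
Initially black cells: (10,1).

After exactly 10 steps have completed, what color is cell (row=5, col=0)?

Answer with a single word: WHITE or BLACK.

Step 1: on WHITE (9,2): turn R to E, flip to black, move to (9,3). |black|=2
Step 2: on WHITE (9,3): turn R to S, flip to black, move to (10,3). |black|=3
Step 3: on WHITE (10,3): turn R to W, flip to black, move to (10,2). |black|=4
Step 4: on WHITE (10,2): turn R to N, flip to black, move to (9,2). |black|=5
Step 5: on BLACK (9,2): turn L to W, flip to white, move to (9,1). |black|=4
Step 6: on WHITE (9,1): turn R to N, flip to black, move to (8,1). |black|=5
Step 7: on WHITE (8,1): turn R to E, flip to black, move to (8,2). |black|=6
Step 8: on WHITE (8,2): turn R to S, flip to black, move to (9,2). |black|=7
Step 9: on WHITE (9,2): turn R to W, flip to black, move to (9,1). |black|=8
Step 10: on BLACK (9,1): turn L to S, flip to white, move to (10,1). |black|=7

Answer: WHITE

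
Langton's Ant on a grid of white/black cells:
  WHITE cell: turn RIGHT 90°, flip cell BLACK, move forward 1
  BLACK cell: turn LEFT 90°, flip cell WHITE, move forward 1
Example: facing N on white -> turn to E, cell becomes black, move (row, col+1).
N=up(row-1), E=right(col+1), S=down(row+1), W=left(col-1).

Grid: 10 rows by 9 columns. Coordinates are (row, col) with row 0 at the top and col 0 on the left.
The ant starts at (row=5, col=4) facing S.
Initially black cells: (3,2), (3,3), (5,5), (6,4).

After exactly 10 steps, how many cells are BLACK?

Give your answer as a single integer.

Answer: 10

Derivation:
Step 1: on WHITE (5,4): turn R to W, flip to black, move to (5,3). |black|=5
Step 2: on WHITE (5,3): turn R to N, flip to black, move to (4,3). |black|=6
Step 3: on WHITE (4,3): turn R to E, flip to black, move to (4,4). |black|=7
Step 4: on WHITE (4,4): turn R to S, flip to black, move to (5,4). |black|=8
Step 5: on BLACK (5,4): turn L to E, flip to white, move to (5,5). |black|=7
Step 6: on BLACK (5,5): turn L to N, flip to white, move to (4,5). |black|=6
Step 7: on WHITE (4,5): turn R to E, flip to black, move to (4,6). |black|=7
Step 8: on WHITE (4,6): turn R to S, flip to black, move to (5,6). |black|=8
Step 9: on WHITE (5,6): turn R to W, flip to black, move to (5,5). |black|=9
Step 10: on WHITE (5,5): turn R to N, flip to black, move to (4,5). |black|=10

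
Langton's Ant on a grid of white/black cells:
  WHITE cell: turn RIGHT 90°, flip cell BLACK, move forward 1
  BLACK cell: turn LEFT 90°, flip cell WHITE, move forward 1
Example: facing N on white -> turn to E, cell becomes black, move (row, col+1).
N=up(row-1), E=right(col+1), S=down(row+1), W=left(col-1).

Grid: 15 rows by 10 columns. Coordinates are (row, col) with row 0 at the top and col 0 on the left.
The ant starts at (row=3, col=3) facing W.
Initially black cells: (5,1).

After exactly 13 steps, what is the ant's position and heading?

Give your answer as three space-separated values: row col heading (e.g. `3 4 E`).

Answer: 4 3 N

Derivation:
Step 1: on WHITE (3,3): turn R to N, flip to black, move to (2,3). |black|=2
Step 2: on WHITE (2,3): turn R to E, flip to black, move to (2,4). |black|=3
Step 3: on WHITE (2,4): turn R to S, flip to black, move to (3,4). |black|=4
Step 4: on WHITE (3,4): turn R to W, flip to black, move to (3,3). |black|=5
Step 5: on BLACK (3,3): turn L to S, flip to white, move to (4,3). |black|=4
Step 6: on WHITE (4,3): turn R to W, flip to black, move to (4,2). |black|=5
Step 7: on WHITE (4,2): turn R to N, flip to black, move to (3,2). |black|=6
Step 8: on WHITE (3,2): turn R to E, flip to black, move to (3,3). |black|=7
Step 9: on WHITE (3,3): turn R to S, flip to black, move to (4,3). |black|=8
Step 10: on BLACK (4,3): turn L to E, flip to white, move to (4,4). |black|=7
Step 11: on WHITE (4,4): turn R to S, flip to black, move to (5,4). |black|=8
Step 12: on WHITE (5,4): turn R to W, flip to black, move to (5,3). |black|=9
Step 13: on WHITE (5,3): turn R to N, flip to black, move to (4,3). |black|=10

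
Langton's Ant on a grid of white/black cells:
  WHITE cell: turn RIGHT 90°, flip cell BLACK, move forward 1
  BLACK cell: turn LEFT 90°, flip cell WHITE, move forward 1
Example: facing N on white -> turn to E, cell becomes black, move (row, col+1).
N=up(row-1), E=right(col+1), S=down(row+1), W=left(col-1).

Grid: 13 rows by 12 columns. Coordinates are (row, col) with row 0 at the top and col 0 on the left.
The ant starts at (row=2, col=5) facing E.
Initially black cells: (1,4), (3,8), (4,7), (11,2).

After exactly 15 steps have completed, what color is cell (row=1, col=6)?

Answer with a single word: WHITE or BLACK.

Step 1: on WHITE (2,5): turn R to S, flip to black, move to (3,5). |black|=5
Step 2: on WHITE (3,5): turn R to W, flip to black, move to (3,4). |black|=6
Step 3: on WHITE (3,4): turn R to N, flip to black, move to (2,4). |black|=7
Step 4: on WHITE (2,4): turn R to E, flip to black, move to (2,5). |black|=8
Step 5: on BLACK (2,5): turn L to N, flip to white, move to (1,5). |black|=7
Step 6: on WHITE (1,5): turn R to E, flip to black, move to (1,6). |black|=8
Step 7: on WHITE (1,6): turn R to S, flip to black, move to (2,6). |black|=9
Step 8: on WHITE (2,6): turn R to W, flip to black, move to (2,5). |black|=10
Step 9: on WHITE (2,5): turn R to N, flip to black, move to (1,5). |black|=11
Step 10: on BLACK (1,5): turn L to W, flip to white, move to (1,4). |black|=10
Step 11: on BLACK (1,4): turn L to S, flip to white, move to (2,4). |black|=9
Step 12: on BLACK (2,4): turn L to E, flip to white, move to (2,5). |black|=8
Step 13: on BLACK (2,5): turn L to N, flip to white, move to (1,5). |black|=7
Step 14: on WHITE (1,5): turn R to E, flip to black, move to (1,6). |black|=8
Step 15: on BLACK (1,6): turn L to N, flip to white, move to (0,6). |black|=7

Answer: WHITE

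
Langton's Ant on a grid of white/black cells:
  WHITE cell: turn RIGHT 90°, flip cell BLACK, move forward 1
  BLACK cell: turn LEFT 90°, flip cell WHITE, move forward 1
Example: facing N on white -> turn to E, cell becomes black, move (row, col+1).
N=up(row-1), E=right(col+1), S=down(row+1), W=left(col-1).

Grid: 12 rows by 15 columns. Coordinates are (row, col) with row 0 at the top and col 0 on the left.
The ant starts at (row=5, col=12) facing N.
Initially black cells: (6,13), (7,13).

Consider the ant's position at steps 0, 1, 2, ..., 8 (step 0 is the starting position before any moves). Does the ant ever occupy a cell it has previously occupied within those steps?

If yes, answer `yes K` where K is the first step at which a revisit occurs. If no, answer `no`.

Answer: no

Derivation:
Step 1: on WHITE (5,12): turn R to E, flip to black, move to (5,13). |black|=3 — new cell
Step 2: on WHITE (5,13): turn R to S, flip to black, move to (6,13). |black|=4 — new cell
Step 3: on BLACK (6,13): turn L to E, flip to white, move to (6,14). |black|=3 — new cell
Step 4: on WHITE (6,14): turn R to S, flip to black, move to (7,14). |black|=4 — new cell
Step 5: on WHITE (7,14): turn R to W, flip to black, move to (7,13). |black|=5 — new cell
Step 6: on BLACK (7,13): turn L to S, flip to white, move to (8,13). |black|=4 — new cell
Step 7: on WHITE (8,13): turn R to W, flip to black, move to (8,12). |black|=5 — new cell
Step 8: on WHITE (8,12): turn R to N, flip to black, move to (7,12). |black|=6 — new cell
No revisit within 8 steps.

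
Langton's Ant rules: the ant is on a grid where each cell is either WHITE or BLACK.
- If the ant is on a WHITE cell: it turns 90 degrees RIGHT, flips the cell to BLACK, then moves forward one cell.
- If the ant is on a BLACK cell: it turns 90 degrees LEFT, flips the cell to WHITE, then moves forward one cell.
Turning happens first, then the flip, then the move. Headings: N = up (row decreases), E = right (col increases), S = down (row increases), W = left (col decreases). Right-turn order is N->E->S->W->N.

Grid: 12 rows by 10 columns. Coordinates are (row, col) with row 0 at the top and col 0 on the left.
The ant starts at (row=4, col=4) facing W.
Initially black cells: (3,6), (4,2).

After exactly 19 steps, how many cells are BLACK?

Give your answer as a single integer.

Answer: 9

Derivation:
Step 1: on WHITE (4,4): turn R to N, flip to black, move to (3,4). |black|=3
Step 2: on WHITE (3,4): turn R to E, flip to black, move to (3,5). |black|=4
Step 3: on WHITE (3,5): turn R to S, flip to black, move to (4,5). |black|=5
Step 4: on WHITE (4,5): turn R to W, flip to black, move to (4,4). |black|=6
Step 5: on BLACK (4,4): turn L to S, flip to white, move to (5,4). |black|=5
Step 6: on WHITE (5,4): turn R to W, flip to black, move to (5,3). |black|=6
Step 7: on WHITE (5,3): turn R to N, flip to black, move to (4,3). |black|=7
Step 8: on WHITE (4,3): turn R to E, flip to black, move to (4,4). |black|=8
Step 9: on WHITE (4,4): turn R to S, flip to black, move to (5,4). |black|=9
Step 10: on BLACK (5,4): turn L to E, flip to white, move to (5,5). |black|=8
Step 11: on WHITE (5,5): turn R to S, flip to black, move to (6,5). |black|=9
Step 12: on WHITE (6,5): turn R to W, flip to black, move to (6,4). |black|=10
Step 13: on WHITE (6,4): turn R to N, flip to black, move to (5,4). |black|=11
Step 14: on WHITE (5,4): turn R to E, flip to black, move to (5,5). |black|=12
Step 15: on BLACK (5,5): turn L to N, flip to white, move to (4,5). |black|=11
Step 16: on BLACK (4,5): turn L to W, flip to white, move to (4,4). |black|=10
Step 17: on BLACK (4,4): turn L to S, flip to white, move to (5,4). |black|=9
Step 18: on BLACK (5,4): turn L to E, flip to white, move to (5,5). |black|=8
Step 19: on WHITE (5,5): turn R to S, flip to black, move to (6,5). |black|=9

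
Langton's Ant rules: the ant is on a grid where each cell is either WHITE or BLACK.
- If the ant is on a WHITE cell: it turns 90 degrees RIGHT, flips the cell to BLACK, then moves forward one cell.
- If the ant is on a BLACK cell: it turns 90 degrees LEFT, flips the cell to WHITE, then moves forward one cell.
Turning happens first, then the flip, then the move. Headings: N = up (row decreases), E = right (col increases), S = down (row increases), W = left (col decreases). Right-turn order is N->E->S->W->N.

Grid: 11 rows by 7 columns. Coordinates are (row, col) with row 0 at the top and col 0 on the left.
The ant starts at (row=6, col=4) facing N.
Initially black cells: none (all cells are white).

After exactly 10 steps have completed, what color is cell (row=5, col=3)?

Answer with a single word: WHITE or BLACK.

Step 1: on WHITE (6,4): turn R to E, flip to black, move to (6,5). |black|=1
Step 2: on WHITE (6,5): turn R to S, flip to black, move to (7,5). |black|=2
Step 3: on WHITE (7,5): turn R to W, flip to black, move to (7,4). |black|=3
Step 4: on WHITE (7,4): turn R to N, flip to black, move to (6,4). |black|=4
Step 5: on BLACK (6,4): turn L to W, flip to white, move to (6,3). |black|=3
Step 6: on WHITE (6,3): turn R to N, flip to black, move to (5,3). |black|=4
Step 7: on WHITE (5,3): turn R to E, flip to black, move to (5,4). |black|=5
Step 8: on WHITE (5,4): turn R to S, flip to black, move to (6,4). |black|=6
Step 9: on WHITE (6,4): turn R to W, flip to black, move to (6,3). |black|=7
Step 10: on BLACK (6,3): turn L to S, flip to white, move to (7,3). |black|=6

Answer: BLACK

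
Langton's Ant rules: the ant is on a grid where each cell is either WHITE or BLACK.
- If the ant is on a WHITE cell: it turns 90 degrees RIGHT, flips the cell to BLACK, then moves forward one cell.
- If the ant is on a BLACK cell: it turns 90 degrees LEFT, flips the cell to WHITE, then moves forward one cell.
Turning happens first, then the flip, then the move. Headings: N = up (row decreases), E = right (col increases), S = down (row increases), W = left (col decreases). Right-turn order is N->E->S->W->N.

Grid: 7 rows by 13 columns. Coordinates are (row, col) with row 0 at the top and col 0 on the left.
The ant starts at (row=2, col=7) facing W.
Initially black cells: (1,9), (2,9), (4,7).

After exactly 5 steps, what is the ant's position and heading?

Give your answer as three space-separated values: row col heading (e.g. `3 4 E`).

Step 1: on WHITE (2,7): turn R to N, flip to black, move to (1,7). |black|=4
Step 2: on WHITE (1,7): turn R to E, flip to black, move to (1,8). |black|=5
Step 3: on WHITE (1,8): turn R to S, flip to black, move to (2,8). |black|=6
Step 4: on WHITE (2,8): turn R to W, flip to black, move to (2,7). |black|=7
Step 5: on BLACK (2,7): turn L to S, flip to white, move to (3,7). |black|=6

Answer: 3 7 S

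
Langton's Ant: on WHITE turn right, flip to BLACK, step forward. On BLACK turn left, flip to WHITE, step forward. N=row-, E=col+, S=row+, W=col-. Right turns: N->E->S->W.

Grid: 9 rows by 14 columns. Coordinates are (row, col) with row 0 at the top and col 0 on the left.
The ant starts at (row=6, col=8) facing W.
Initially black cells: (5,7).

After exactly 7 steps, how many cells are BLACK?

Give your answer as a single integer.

Answer: 6

Derivation:
Step 1: on WHITE (6,8): turn R to N, flip to black, move to (5,8). |black|=2
Step 2: on WHITE (5,8): turn R to E, flip to black, move to (5,9). |black|=3
Step 3: on WHITE (5,9): turn R to S, flip to black, move to (6,9). |black|=4
Step 4: on WHITE (6,9): turn R to W, flip to black, move to (6,8). |black|=5
Step 5: on BLACK (6,8): turn L to S, flip to white, move to (7,8). |black|=4
Step 6: on WHITE (7,8): turn R to W, flip to black, move to (7,7). |black|=5
Step 7: on WHITE (7,7): turn R to N, flip to black, move to (6,7). |black|=6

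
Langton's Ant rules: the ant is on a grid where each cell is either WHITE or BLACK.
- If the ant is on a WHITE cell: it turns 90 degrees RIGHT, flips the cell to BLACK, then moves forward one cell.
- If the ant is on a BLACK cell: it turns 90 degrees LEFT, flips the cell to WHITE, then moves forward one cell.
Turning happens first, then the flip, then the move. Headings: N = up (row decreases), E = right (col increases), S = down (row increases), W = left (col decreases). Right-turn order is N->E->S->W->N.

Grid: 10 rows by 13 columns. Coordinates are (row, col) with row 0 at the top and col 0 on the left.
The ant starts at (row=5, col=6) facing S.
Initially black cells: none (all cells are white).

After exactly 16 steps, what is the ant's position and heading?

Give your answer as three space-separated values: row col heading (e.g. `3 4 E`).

Answer: 5 6 S

Derivation:
Step 1: on WHITE (5,6): turn R to W, flip to black, move to (5,5). |black|=1
Step 2: on WHITE (5,5): turn R to N, flip to black, move to (4,5). |black|=2
Step 3: on WHITE (4,5): turn R to E, flip to black, move to (4,6). |black|=3
Step 4: on WHITE (4,6): turn R to S, flip to black, move to (5,6). |black|=4
Step 5: on BLACK (5,6): turn L to E, flip to white, move to (5,7). |black|=3
Step 6: on WHITE (5,7): turn R to S, flip to black, move to (6,7). |black|=4
Step 7: on WHITE (6,7): turn R to W, flip to black, move to (6,6). |black|=5
Step 8: on WHITE (6,6): turn R to N, flip to black, move to (5,6). |black|=6
Step 9: on WHITE (5,6): turn R to E, flip to black, move to (5,7). |black|=7
Step 10: on BLACK (5,7): turn L to N, flip to white, move to (4,7). |black|=6
Step 11: on WHITE (4,7): turn R to E, flip to black, move to (4,8). |black|=7
Step 12: on WHITE (4,8): turn R to S, flip to black, move to (5,8). |black|=8
Step 13: on WHITE (5,8): turn R to W, flip to black, move to (5,7). |black|=9
Step 14: on WHITE (5,7): turn R to N, flip to black, move to (4,7). |black|=10
Step 15: on BLACK (4,7): turn L to W, flip to white, move to (4,6). |black|=9
Step 16: on BLACK (4,6): turn L to S, flip to white, move to (5,6). |black|=8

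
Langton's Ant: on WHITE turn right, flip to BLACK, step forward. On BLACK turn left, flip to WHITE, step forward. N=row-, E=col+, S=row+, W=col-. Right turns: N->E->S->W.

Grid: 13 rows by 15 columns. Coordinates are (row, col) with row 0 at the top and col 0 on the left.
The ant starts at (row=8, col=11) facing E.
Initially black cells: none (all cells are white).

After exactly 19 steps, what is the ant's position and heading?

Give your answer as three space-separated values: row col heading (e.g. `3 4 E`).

Answer: 6 10 N

Derivation:
Step 1: on WHITE (8,11): turn R to S, flip to black, move to (9,11). |black|=1
Step 2: on WHITE (9,11): turn R to W, flip to black, move to (9,10). |black|=2
Step 3: on WHITE (9,10): turn R to N, flip to black, move to (8,10). |black|=3
Step 4: on WHITE (8,10): turn R to E, flip to black, move to (8,11). |black|=4
Step 5: on BLACK (8,11): turn L to N, flip to white, move to (7,11). |black|=3
Step 6: on WHITE (7,11): turn R to E, flip to black, move to (7,12). |black|=4
Step 7: on WHITE (7,12): turn R to S, flip to black, move to (8,12). |black|=5
Step 8: on WHITE (8,12): turn R to W, flip to black, move to (8,11). |black|=6
Step 9: on WHITE (8,11): turn R to N, flip to black, move to (7,11). |black|=7
Step 10: on BLACK (7,11): turn L to W, flip to white, move to (7,10). |black|=6
Step 11: on WHITE (7,10): turn R to N, flip to black, move to (6,10). |black|=7
Step 12: on WHITE (6,10): turn R to E, flip to black, move to (6,11). |black|=8
Step 13: on WHITE (6,11): turn R to S, flip to black, move to (7,11). |black|=9
Step 14: on WHITE (7,11): turn R to W, flip to black, move to (7,10). |black|=10
Step 15: on BLACK (7,10): turn L to S, flip to white, move to (8,10). |black|=9
Step 16: on BLACK (8,10): turn L to E, flip to white, move to (8,11). |black|=8
Step 17: on BLACK (8,11): turn L to N, flip to white, move to (7,11). |black|=7
Step 18: on BLACK (7,11): turn L to W, flip to white, move to (7,10). |black|=6
Step 19: on WHITE (7,10): turn R to N, flip to black, move to (6,10). |black|=7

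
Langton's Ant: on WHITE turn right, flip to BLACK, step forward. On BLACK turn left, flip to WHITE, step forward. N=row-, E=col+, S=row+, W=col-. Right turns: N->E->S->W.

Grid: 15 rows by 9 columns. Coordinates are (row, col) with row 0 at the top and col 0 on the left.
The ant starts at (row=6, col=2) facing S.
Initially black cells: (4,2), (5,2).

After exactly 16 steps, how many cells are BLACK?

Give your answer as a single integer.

Step 1: on WHITE (6,2): turn R to W, flip to black, move to (6,1). |black|=3
Step 2: on WHITE (6,1): turn R to N, flip to black, move to (5,1). |black|=4
Step 3: on WHITE (5,1): turn R to E, flip to black, move to (5,2). |black|=5
Step 4: on BLACK (5,2): turn L to N, flip to white, move to (4,2). |black|=4
Step 5: on BLACK (4,2): turn L to W, flip to white, move to (4,1). |black|=3
Step 6: on WHITE (4,1): turn R to N, flip to black, move to (3,1). |black|=4
Step 7: on WHITE (3,1): turn R to E, flip to black, move to (3,2). |black|=5
Step 8: on WHITE (3,2): turn R to S, flip to black, move to (4,2). |black|=6
Step 9: on WHITE (4,2): turn R to W, flip to black, move to (4,1). |black|=7
Step 10: on BLACK (4,1): turn L to S, flip to white, move to (5,1). |black|=6
Step 11: on BLACK (5,1): turn L to E, flip to white, move to (5,2). |black|=5
Step 12: on WHITE (5,2): turn R to S, flip to black, move to (6,2). |black|=6
Step 13: on BLACK (6,2): turn L to E, flip to white, move to (6,3). |black|=5
Step 14: on WHITE (6,3): turn R to S, flip to black, move to (7,3). |black|=6
Step 15: on WHITE (7,3): turn R to W, flip to black, move to (7,2). |black|=7
Step 16: on WHITE (7,2): turn R to N, flip to black, move to (6,2). |black|=8

Answer: 8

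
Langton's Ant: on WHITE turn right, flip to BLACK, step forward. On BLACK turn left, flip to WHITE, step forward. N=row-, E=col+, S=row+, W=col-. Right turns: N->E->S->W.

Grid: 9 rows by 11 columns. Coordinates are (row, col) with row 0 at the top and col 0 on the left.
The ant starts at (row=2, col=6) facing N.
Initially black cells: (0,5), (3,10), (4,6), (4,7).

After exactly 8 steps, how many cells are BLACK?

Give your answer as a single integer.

Answer: 10

Derivation:
Step 1: on WHITE (2,6): turn R to E, flip to black, move to (2,7). |black|=5
Step 2: on WHITE (2,7): turn R to S, flip to black, move to (3,7). |black|=6
Step 3: on WHITE (3,7): turn R to W, flip to black, move to (3,6). |black|=7
Step 4: on WHITE (3,6): turn R to N, flip to black, move to (2,6). |black|=8
Step 5: on BLACK (2,6): turn L to W, flip to white, move to (2,5). |black|=7
Step 6: on WHITE (2,5): turn R to N, flip to black, move to (1,5). |black|=8
Step 7: on WHITE (1,5): turn R to E, flip to black, move to (1,6). |black|=9
Step 8: on WHITE (1,6): turn R to S, flip to black, move to (2,6). |black|=10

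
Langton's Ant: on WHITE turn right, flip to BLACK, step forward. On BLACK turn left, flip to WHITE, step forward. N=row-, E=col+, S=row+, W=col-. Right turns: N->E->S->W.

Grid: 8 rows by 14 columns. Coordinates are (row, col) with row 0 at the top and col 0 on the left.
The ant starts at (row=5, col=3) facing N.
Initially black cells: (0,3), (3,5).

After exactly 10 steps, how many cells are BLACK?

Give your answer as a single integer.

Answer: 8

Derivation:
Step 1: on WHITE (5,3): turn R to E, flip to black, move to (5,4). |black|=3
Step 2: on WHITE (5,4): turn R to S, flip to black, move to (6,4). |black|=4
Step 3: on WHITE (6,4): turn R to W, flip to black, move to (6,3). |black|=5
Step 4: on WHITE (6,3): turn R to N, flip to black, move to (5,3). |black|=6
Step 5: on BLACK (5,3): turn L to W, flip to white, move to (5,2). |black|=5
Step 6: on WHITE (5,2): turn R to N, flip to black, move to (4,2). |black|=6
Step 7: on WHITE (4,2): turn R to E, flip to black, move to (4,3). |black|=7
Step 8: on WHITE (4,3): turn R to S, flip to black, move to (5,3). |black|=8
Step 9: on WHITE (5,3): turn R to W, flip to black, move to (5,2). |black|=9
Step 10: on BLACK (5,2): turn L to S, flip to white, move to (6,2). |black|=8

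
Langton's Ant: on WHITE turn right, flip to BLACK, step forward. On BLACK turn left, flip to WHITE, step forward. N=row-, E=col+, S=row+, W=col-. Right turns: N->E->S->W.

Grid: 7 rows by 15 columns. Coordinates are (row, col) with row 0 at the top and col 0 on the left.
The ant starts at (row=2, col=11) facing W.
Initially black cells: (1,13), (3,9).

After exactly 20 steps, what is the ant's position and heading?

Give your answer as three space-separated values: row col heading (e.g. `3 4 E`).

Answer: 4 13 E

Derivation:
Step 1: on WHITE (2,11): turn R to N, flip to black, move to (1,11). |black|=3
Step 2: on WHITE (1,11): turn R to E, flip to black, move to (1,12). |black|=4
Step 3: on WHITE (1,12): turn R to S, flip to black, move to (2,12). |black|=5
Step 4: on WHITE (2,12): turn R to W, flip to black, move to (2,11). |black|=6
Step 5: on BLACK (2,11): turn L to S, flip to white, move to (3,11). |black|=5
Step 6: on WHITE (3,11): turn R to W, flip to black, move to (3,10). |black|=6
Step 7: on WHITE (3,10): turn R to N, flip to black, move to (2,10). |black|=7
Step 8: on WHITE (2,10): turn R to E, flip to black, move to (2,11). |black|=8
Step 9: on WHITE (2,11): turn R to S, flip to black, move to (3,11). |black|=9
Step 10: on BLACK (3,11): turn L to E, flip to white, move to (3,12). |black|=8
Step 11: on WHITE (3,12): turn R to S, flip to black, move to (4,12). |black|=9
Step 12: on WHITE (4,12): turn R to W, flip to black, move to (4,11). |black|=10
Step 13: on WHITE (4,11): turn R to N, flip to black, move to (3,11). |black|=11
Step 14: on WHITE (3,11): turn R to E, flip to black, move to (3,12). |black|=12
Step 15: on BLACK (3,12): turn L to N, flip to white, move to (2,12). |black|=11
Step 16: on BLACK (2,12): turn L to W, flip to white, move to (2,11). |black|=10
Step 17: on BLACK (2,11): turn L to S, flip to white, move to (3,11). |black|=9
Step 18: on BLACK (3,11): turn L to E, flip to white, move to (3,12). |black|=8
Step 19: on WHITE (3,12): turn R to S, flip to black, move to (4,12). |black|=9
Step 20: on BLACK (4,12): turn L to E, flip to white, move to (4,13). |black|=8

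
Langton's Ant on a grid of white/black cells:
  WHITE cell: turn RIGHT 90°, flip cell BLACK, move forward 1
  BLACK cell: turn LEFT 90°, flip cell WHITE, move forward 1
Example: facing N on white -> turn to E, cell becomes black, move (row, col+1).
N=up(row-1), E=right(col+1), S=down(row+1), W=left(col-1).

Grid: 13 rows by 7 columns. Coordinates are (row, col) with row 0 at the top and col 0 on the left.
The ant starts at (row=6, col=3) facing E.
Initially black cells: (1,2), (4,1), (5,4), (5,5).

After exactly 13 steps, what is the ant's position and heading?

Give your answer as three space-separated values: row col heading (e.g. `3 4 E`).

Step 1: on WHITE (6,3): turn R to S, flip to black, move to (7,3). |black|=5
Step 2: on WHITE (7,3): turn R to W, flip to black, move to (7,2). |black|=6
Step 3: on WHITE (7,2): turn R to N, flip to black, move to (6,2). |black|=7
Step 4: on WHITE (6,2): turn R to E, flip to black, move to (6,3). |black|=8
Step 5: on BLACK (6,3): turn L to N, flip to white, move to (5,3). |black|=7
Step 6: on WHITE (5,3): turn R to E, flip to black, move to (5,4). |black|=8
Step 7: on BLACK (5,4): turn L to N, flip to white, move to (4,4). |black|=7
Step 8: on WHITE (4,4): turn R to E, flip to black, move to (4,5). |black|=8
Step 9: on WHITE (4,5): turn R to S, flip to black, move to (5,5). |black|=9
Step 10: on BLACK (5,5): turn L to E, flip to white, move to (5,6). |black|=8
Step 11: on WHITE (5,6): turn R to S, flip to black, move to (6,6). |black|=9
Step 12: on WHITE (6,6): turn R to W, flip to black, move to (6,5). |black|=10
Step 13: on WHITE (6,5): turn R to N, flip to black, move to (5,5). |black|=11

Answer: 5 5 N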